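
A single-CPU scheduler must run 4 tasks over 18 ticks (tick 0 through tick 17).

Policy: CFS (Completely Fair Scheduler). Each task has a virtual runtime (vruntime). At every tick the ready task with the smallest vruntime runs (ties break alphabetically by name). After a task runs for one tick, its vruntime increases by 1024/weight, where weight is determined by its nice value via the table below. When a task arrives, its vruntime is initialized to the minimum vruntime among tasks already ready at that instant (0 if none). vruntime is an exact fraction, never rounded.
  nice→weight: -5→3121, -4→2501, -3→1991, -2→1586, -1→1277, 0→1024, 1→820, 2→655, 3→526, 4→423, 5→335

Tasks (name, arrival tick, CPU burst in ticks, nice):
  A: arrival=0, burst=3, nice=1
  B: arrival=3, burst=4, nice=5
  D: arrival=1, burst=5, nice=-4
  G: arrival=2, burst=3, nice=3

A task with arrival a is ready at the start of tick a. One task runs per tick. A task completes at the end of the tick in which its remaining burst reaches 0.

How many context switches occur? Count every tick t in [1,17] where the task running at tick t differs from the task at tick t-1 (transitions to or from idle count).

context switches = 11

t=0: vr[A=0] → run A
t=1: vr[A=256/205 D=256/205] → run A
t=2: vr[A=512/205 D=256/205 G=256/205] → run D
t=3: vr[A=512/205 B=256/205 D=20736/12505 G=256/205] → run B
t=4: vr[A=512/205 B=59136/13735 D=20736/12505 G=256/205] → run G
t=5: vr[A=512/205 B=59136/13735 D=20736/12505 G=172288/53915] → run D
t=6: vr[A=512/205 B=59136/13735 D=25856/12505 G=172288/53915] → run D
t=7: vr[A=512/205 B=59136/13735 D=30976/12505 G=172288/53915] → run D
t=8: vr[A=512/205 B=59136/13735 D=36096/12505 G=172288/53915] → run A
t=9: vr[B=59136/13735 D=36096/12505 G=172288/53915] → run D
t=10: vr[B=59136/13735 G=172288/53915] → run G
t=11: vr[B=59136/13735 G=277248/53915] → run B
t=12: vr[B=20224/2747 G=277248/53915] → run G
t=13: vr[B=20224/2747] → run B
t=14: vr[B=143104/13735] → run B
t=15: (idle)
t=16: (idle)
t=17: (idle)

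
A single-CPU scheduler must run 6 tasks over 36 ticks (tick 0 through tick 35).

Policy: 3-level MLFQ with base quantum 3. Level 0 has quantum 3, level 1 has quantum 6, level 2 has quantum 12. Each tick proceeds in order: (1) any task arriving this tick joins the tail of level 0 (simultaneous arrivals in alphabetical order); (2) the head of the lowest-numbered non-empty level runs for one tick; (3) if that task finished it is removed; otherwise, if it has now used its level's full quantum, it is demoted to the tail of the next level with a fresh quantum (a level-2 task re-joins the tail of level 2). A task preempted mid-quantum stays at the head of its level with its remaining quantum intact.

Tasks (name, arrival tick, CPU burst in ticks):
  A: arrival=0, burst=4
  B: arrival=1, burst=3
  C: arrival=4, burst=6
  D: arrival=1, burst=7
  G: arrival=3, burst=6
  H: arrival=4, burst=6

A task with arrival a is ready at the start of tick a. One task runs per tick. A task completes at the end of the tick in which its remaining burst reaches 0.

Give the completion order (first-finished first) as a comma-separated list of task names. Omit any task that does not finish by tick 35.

completion order = B, A, D, G, C, H

t=0: L0/L1/L2 = A/-/- → run A
t=1: L0/L1/L2 = ABD/-/- → run A
t=2: L0/L1/L2 = ABD/-/- → run A
t=3: L0/L1/L2 = BDG/A/- → run B
t=4: L0/L1/L2 = BDGCH/A/- → run B
t=5: L0/L1/L2 = BDGCH/A/- → run B
t=6: L0/L1/L2 = DGCH/A/- → run D
t=7: L0/L1/L2 = DGCH/A/- → run D
t=8: L0/L1/L2 = DGCH/A/- → run D
t=9: L0/L1/L2 = GCH/AD/- → run G
t=10: L0/L1/L2 = GCH/AD/- → run G
t=11: L0/L1/L2 = GCH/AD/- → run G
t=12: L0/L1/L2 = CH/ADG/- → run C
t=13: L0/L1/L2 = CH/ADG/- → run C
t=14: L0/L1/L2 = CH/ADG/- → run C
t=15: L0/L1/L2 = H/ADGC/- → run H
t=16: L0/L1/L2 = H/ADGC/- → run H
t=17: L0/L1/L2 = H/ADGC/- → run H
t=18: L0/L1/L2 = -/ADGCH/- → run A
t=19: L0/L1/L2 = -/DGCH/- → run D
t=20: L0/L1/L2 = -/DGCH/- → run D
t=21: L0/L1/L2 = -/DGCH/- → run D
t=22: L0/L1/L2 = -/DGCH/- → run D
t=23: L0/L1/L2 = -/GCH/- → run G
t=24: L0/L1/L2 = -/GCH/- → run G
t=25: L0/L1/L2 = -/GCH/- → run G
t=26: L0/L1/L2 = -/CH/- → run C
t=27: L0/L1/L2 = -/CH/- → run C
t=28: L0/L1/L2 = -/CH/- → run C
t=29: L0/L1/L2 = -/H/- → run H
t=30: L0/L1/L2 = -/H/- → run H
t=31: L0/L1/L2 = -/H/- → run H
t=32: (idle)
t=33: (idle)
t=34: (idle)
t=35: (idle)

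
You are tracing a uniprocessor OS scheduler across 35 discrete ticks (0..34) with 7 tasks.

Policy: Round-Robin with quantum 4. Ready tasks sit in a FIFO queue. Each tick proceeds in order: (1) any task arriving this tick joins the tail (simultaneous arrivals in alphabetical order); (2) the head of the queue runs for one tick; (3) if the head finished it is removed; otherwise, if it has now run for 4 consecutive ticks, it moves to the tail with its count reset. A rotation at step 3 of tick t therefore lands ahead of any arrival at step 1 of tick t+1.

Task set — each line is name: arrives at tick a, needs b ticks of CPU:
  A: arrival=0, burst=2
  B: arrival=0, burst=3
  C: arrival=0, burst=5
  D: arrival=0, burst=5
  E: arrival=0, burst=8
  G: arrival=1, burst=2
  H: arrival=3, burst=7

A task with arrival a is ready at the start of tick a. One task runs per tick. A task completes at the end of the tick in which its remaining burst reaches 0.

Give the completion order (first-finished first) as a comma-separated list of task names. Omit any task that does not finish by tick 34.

t=0: queue=[A,B,C,D,E] q_used=0 → run A
t=1: queue=[A,B,C,D,E,G] q_used=1 → run A
t=2: queue=[B,C,D,E,G] q_used=0 → run B
t=3: queue=[B,C,D,E,G,H] q_used=1 → run B
t=4: queue=[B,C,D,E,G,H] q_used=2 → run B
t=5: queue=[C,D,E,G,H] q_used=0 → run C
t=6: queue=[C,D,E,G,H] q_used=1 → run C
t=7: queue=[C,D,E,G,H] q_used=2 → run C
t=8: queue=[C,D,E,G,H] q_used=3 → run C
t=9: queue=[D,E,G,H,C] q_used=0 → run D
t=10: queue=[D,E,G,H,C] q_used=1 → run D
t=11: queue=[D,E,G,H,C] q_used=2 → run D
t=12: queue=[D,E,G,H,C] q_used=3 → run D
t=13: queue=[E,G,H,C,D] q_used=0 → run E
t=14: queue=[E,G,H,C,D] q_used=1 → run E
t=15: queue=[E,G,H,C,D] q_used=2 → run E
t=16: queue=[E,G,H,C,D] q_used=3 → run E
t=17: queue=[G,H,C,D,E] q_used=0 → run G
t=18: queue=[G,H,C,D,E] q_used=1 → run G
t=19: queue=[H,C,D,E] q_used=0 → run H
t=20: queue=[H,C,D,E] q_used=1 → run H
t=21: queue=[H,C,D,E] q_used=2 → run H
t=22: queue=[H,C,D,E] q_used=3 → run H
t=23: queue=[C,D,E,H] q_used=0 → run C
t=24: queue=[D,E,H] q_used=0 → run D
t=25: queue=[E,H] q_used=0 → run E
t=26: queue=[E,H] q_used=1 → run E
t=27: queue=[E,H] q_used=2 → run E
t=28: queue=[E,H] q_used=3 → run E
t=29: queue=[H] q_used=0 → run H
t=30: queue=[H] q_used=1 → run H
t=31: queue=[H] q_used=2 → run H
t=32: (idle)
t=33: (idle)
t=34: (idle)

completion order = A, B, G, C, D, E, H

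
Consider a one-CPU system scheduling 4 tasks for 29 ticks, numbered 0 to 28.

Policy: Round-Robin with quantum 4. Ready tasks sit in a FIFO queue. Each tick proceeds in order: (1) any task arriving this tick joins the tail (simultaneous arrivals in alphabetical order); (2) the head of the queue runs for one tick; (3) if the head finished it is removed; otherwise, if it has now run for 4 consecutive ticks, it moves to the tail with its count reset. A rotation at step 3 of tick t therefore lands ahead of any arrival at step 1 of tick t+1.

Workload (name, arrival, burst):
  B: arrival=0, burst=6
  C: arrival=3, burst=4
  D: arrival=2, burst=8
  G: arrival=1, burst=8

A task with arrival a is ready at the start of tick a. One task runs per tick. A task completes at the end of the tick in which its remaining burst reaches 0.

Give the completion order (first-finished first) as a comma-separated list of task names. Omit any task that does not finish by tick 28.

completion order = C, B, G, D

t=0: queue=[B] q_used=0 → run B
t=1: queue=[B,G] q_used=1 → run B
t=2: queue=[B,G,D] q_used=2 → run B
t=3: queue=[B,G,D,C] q_used=3 → run B
t=4: queue=[G,D,C,B] q_used=0 → run G
t=5: queue=[G,D,C,B] q_used=1 → run G
t=6: queue=[G,D,C,B] q_used=2 → run G
t=7: queue=[G,D,C,B] q_used=3 → run G
t=8: queue=[D,C,B,G] q_used=0 → run D
t=9: queue=[D,C,B,G] q_used=1 → run D
t=10: queue=[D,C,B,G] q_used=2 → run D
t=11: queue=[D,C,B,G] q_used=3 → run D
t=12: queue=[C,B,G,D] q_used=0 → run C
t=13: queue=[C,B,G,D] q_used=1 → run C
t=14: queue=[C,B,G,D] q_used=2 → run C
t=15: queue=[C,B,G,D] q_used=3 → run C
t=16: queue=[B,G,D] q_used=0 → run B
t=17: queue=[B,G,D] q_used=1 → run B
t=18: queue=[G,D] q_used=0 → run G
t=19: queue=[G,D] q_used=1 → run G
t=20: queue=[G,D] q_used=2 → run G
t=21: queue=[G,D] q_used=3 → run G
t=22: queue=[D] q_used=0 → run D
t=23: queue=[D] q_used=1 → run D
t=24: queue=[D] q_used=2 → run D
t=25: queue=[D] q_used=3 → run D
t=26: (idle)
t=27: (idle)
t=28: (idle)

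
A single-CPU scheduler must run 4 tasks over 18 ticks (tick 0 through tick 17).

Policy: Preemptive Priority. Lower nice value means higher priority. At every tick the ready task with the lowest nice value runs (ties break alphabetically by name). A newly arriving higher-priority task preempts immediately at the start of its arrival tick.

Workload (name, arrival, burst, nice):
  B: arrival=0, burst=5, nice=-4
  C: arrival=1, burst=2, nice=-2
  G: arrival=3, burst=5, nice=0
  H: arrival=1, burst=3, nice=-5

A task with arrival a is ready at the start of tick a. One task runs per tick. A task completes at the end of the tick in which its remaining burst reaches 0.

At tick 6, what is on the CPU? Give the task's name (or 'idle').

running at tick 6 = B

t=0: ready={B} → run B
t=1: ready={B,C,H} → run H
t=2: ready={B,C,H} → run H
t=3: ready={B,C,G,H} → run H
t=4: ready={B,C,G} → run B
t=5: ready={B,C,G} → run B
t=6: ready={B,C,G} → run B
t=7: ready={B,C,G} → run B
t=8: ready={C,G} → run C
t=9: ready={C,G} → run C
t=10: ready={G} → run G
t=11: ready={G} → run G
t=12: ready={G} → run G
t=13: ready={G} → run G
t=14: ready={G} → run G
t=15: (idle)
t=16: (idle)
t=17: (idle)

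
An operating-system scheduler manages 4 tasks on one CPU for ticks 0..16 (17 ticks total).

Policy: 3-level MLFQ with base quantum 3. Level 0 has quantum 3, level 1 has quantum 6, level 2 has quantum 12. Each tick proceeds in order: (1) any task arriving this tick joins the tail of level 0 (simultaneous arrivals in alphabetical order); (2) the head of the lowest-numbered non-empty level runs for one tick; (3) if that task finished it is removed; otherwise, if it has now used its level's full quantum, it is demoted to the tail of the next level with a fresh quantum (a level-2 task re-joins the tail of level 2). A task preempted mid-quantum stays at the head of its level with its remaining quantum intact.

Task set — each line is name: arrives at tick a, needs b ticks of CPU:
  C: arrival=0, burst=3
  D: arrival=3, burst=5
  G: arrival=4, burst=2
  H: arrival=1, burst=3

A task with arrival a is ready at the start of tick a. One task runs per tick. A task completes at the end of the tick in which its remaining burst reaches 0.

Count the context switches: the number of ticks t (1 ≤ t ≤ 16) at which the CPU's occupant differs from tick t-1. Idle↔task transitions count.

context switches = 5

t=0: L0/L1/L2 = C/-/- → run C
t=1: L0/L1/L2 = CH/-/- → run C
t=2: L0/L1/L2 = CH/-/- → run C
t=3: L0/L1/L2 = HD/-/- → run H
t=4: L0/L1/L2 = HDG/-/- → run H
t=5: L0/L1/L2 = HDG/-/- → run H
t=6: L0/L1/L2 = DG/-/- → run D
t=7: L0/L1/L2 = DG/-/- → run D
t=8: L0/L1/L2 = DG/-/- → run D
t=9: L0/L1/L2 = G/D/- → run G
t=10: L0/L1/L2 = G/D/- → run G
t=11: L0/L1/L2 = -/D/- → run D
t=12: L0/L1/L2 = -/D/- → run D
t=13: (idle)
t=14: (idle)
t=15: (idle)
t=16: (idle)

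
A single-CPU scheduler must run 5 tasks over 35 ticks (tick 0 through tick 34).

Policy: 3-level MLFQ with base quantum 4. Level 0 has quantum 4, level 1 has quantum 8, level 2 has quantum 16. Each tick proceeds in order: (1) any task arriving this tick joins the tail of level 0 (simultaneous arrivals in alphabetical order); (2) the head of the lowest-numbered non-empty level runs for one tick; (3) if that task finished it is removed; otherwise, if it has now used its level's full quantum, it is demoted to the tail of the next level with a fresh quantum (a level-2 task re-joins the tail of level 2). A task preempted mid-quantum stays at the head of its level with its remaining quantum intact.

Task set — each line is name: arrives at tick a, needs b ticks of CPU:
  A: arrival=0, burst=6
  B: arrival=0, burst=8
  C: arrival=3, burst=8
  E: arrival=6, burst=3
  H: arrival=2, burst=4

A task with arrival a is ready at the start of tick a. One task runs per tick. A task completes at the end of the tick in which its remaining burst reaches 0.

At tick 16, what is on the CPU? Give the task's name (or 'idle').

t=0: L0/L1/L2 = AB/-/- → run A
t=1: L0/L1/L2 = AB/-/- → run A
t=2: L0/L1/L2 = ABH/-/- → run A
t=3: L0/L1/L2 = ABHC/-/- → run A
t=4: L0/L1/L2 = BHC/A/- → run B
t=5: L0/L1/L2 = BHC/A/- → run B
t=6: L0/L1/L2 = BHCE/A/- → run B
t=7: L0/L1/L2 = BHCE/A/- → run B
t=8: L0/L1/L2 = HCE/AB/- → run H
t=9: L0/L1/L2 = HCE/AB/- → run H
t=10: L0/L1/L2 = HCE/AB/- → run H
t=11: L0/L1/L2 = HCE/AB/- → run H
t=12: L0/L1/L2 = CE/AB/- → run C
t=13: L0/L1/L2 = CE/AB/- → run C
t=14: L0/L1/L2 = CE/AB/- → run C
t=15: L0/L1/L2 = CE/AB/- → run C
t=16: L0/L1/L2 = E/ABC/- → run E
t=17: L0/L1/L2 = E/ABC/- → run E
t=18: L0/L1/L2 = E/ABC/- → run E
t=19: L0/L1/L2 = -/ABC/- → run A
t=20: L0/L1/L2 = -/ABC/- → run A
t=21: L0/L1/L2 = -/BC/- → run B
t=22: L0/L1/L2 = -/BC/- → run B
t=23: L0/L1/L2 = -/BC/- → run B
t=24: L0/L1/L2 = -/BC/- → run B
t=25: L0/L1/L2 = -/C/- → run C
t=26: L0/L1/L2 = -/C/- → run C
t=27: L0/L1/L2 = -/C/- → run C
t=28: L0/L1/L2 = -/C/- → run C
t=29: (idle)
t=30: (idle)
t=31: (idle)
t=32: (idle)
t=33: (idle)
t=34: (idle)

running at tick 16 = E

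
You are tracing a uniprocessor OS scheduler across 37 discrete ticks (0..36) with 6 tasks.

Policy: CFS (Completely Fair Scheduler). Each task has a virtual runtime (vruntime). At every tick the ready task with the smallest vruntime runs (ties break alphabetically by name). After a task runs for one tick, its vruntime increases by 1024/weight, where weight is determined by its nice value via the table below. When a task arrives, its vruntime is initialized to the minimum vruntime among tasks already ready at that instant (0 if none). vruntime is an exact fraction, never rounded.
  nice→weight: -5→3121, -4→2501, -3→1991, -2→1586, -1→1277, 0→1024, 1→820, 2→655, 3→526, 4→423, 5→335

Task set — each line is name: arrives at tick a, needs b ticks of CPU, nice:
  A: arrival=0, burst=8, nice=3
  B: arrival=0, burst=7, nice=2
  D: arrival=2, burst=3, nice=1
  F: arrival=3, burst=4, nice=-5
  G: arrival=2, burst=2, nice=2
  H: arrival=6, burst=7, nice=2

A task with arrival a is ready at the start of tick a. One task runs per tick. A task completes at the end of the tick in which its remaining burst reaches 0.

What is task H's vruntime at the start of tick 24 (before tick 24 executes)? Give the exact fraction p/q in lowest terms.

t=0: vr[A=0 B=0] → run A
t=1: vr[A=512/263 B=0] → run B
t=2: vr[A=512/263 B=1024/655 D=1024/655 G=1024/655] → run B
t=3: vr[A=512/263 B=2048/655 D=1024/655 F=1024/655 G=1024/655] → run D
t=4: vr[A=512/263 B=2048/655 D=15104/5371 F=1024/655 G=1024/655] → run F
t=5: vr[A=512/263 B=2048/655 D=15104/5371 F=3866624/2044255 G=1024/655] → run G
t=6: vr[A=512/263 B=2048/655 D=15104/5371 F=3866624/2044255 G=2048/655 H=3866624/2044255] → run F
t=7: vr[A=512/263 B=2048/655 D=15104/5371 F=4537344/2044255 G=2048/655 H=3866624/2044255] → run H
t=8: vr[A=512/263 B=2048/655 D=15104/5371 F=4537344/2044255 G=2048/655 H=7062528/2044255] → run A
t=9: vr[A=1024/263 B=2048/655 D=15104/5371 F=4537344/2044255 G=2048/655 H=7062528/2044255] → run F
t=10: vr[A=1024/263 B=2048/655 D=15104/5371 F=5208064/2044255 G=2048/655 H=7062528/2044255] → run F
t=11: vr[A=1024/263 B=2048/655 D=15104/5371 G=2048/655 H=7062528/2044255] → run D
t=12: vr[A=1024/263 B=2048/655 D=109056/26855 G=2048/655 H=7062528/2044255] → run B
t=13: vr[A=1024/263 B=3072/655 D=109056/26855 G=2048/655 H=7062528/2044255] → run G
t=14: vr[A=1024/263 B=3072/655 D=109056/26855 H=7062528/2044255] → run H
t=15: vr[A=1024/263 B=3072/655 D=109056/26855 H=10258432/2044255] → run A
t=16: vr[A=1536/263 B=3072/655 D=109056/26855 H=10258432/2044255] → run D
t=17: vr[A=1536/263 B=3072/655 H=10258432/2044255] → run B
t=18: vr[A=1536/263 B=4096/655 H=10258432/2044255] → run H
t=19: vr[A=1536/263 B=4096/655 H=13454336/2044255] → run A
t=20: vr[A=2048/263 B=4096/655 H=13454336/2044255] → run B
t=21: vr[A=2048/263 B=1024/131 H=13454336/2044255] → run H
t=22: vr[A=2048/263 B=1024/131 H=3330048/408851] → run A
t=23: vr[A=2560/263 B=1024/131 H=3330048/408851] → run B
t=24: vr[A=2560/263 B=6144/655 H=3330048/408851] → run H
t=25: vr[A=2560/263 B=6144/655 H=19846144/2044255] → run B
t=26: vr[A=2560/263 H=19846144/2044255] → run H
t=27: vr[A=2560/263 H=23042048/2044255] → run A
t=28: vr[A=3072/263 H=23042048/2044255] → run H
t=29: vr[A=3072/263] → run A
t=30: vr[A=3584/263] → run A
t=31: (idle)
t=32: (idle)
t=33: (idle)
t=34: (idle)
t=35: (idle)
t=36: (idle)

vruntime(H, start of tick 24) = 3330048/408851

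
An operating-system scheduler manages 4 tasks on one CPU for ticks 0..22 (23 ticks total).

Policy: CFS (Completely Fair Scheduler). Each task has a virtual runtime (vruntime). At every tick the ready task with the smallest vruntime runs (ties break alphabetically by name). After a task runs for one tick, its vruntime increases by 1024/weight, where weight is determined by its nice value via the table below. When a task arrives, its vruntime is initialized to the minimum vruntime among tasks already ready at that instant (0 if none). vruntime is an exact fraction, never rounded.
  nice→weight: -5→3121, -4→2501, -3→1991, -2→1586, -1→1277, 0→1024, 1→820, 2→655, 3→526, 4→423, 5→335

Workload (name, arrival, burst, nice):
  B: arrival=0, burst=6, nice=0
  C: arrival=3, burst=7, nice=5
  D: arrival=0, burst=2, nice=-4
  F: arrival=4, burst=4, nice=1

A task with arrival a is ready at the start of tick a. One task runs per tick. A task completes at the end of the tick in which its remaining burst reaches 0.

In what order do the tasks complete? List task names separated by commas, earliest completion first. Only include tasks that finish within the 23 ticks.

completion order = D, F, B, C

t=0: vr[B=0 D=0] → run B
t=1: vr[B=1 D=0] → run D
t=2: vr[B=1 D=1024/2501] → run D
t=3: vr[B=1 C=1] → run B
t=4: vr[B=2 C=1 F=1] → run C
t=5: vr[B=2 C=1359/335 F=1] → run F
t=6: vr[B=2 C=1359/335 F=461/205] → run B
t=7: vr[B=3 C=1359/335 F=461/205] → run F
t=8: vr[B=3 C=1359/335 F=717/205] → run B
t=9: vr[B=4 C=1359/335 F=717/205] → run F
t=10: vr[B=4 C=1359/335 F=973/205] → run B
t=11: vr[B=5 C=1359/335 F=973/205] → run C
t=12: vr[B=5 C=2383/335 F=973/205] → run F
t=13: vr[B=5 C=2383/335] → run B
t=14: vr[C=2383/335] → run C
t=15: vr[C=3407/335] → run C
t=16: vr[C=4431/335] → run C
t=17: vr[C=1091/67] → run C
t=18: vr[C=6479/335] → run C
t=19: (idle)
t=20: (idle)
t=21: (idle)
t=22: (idle)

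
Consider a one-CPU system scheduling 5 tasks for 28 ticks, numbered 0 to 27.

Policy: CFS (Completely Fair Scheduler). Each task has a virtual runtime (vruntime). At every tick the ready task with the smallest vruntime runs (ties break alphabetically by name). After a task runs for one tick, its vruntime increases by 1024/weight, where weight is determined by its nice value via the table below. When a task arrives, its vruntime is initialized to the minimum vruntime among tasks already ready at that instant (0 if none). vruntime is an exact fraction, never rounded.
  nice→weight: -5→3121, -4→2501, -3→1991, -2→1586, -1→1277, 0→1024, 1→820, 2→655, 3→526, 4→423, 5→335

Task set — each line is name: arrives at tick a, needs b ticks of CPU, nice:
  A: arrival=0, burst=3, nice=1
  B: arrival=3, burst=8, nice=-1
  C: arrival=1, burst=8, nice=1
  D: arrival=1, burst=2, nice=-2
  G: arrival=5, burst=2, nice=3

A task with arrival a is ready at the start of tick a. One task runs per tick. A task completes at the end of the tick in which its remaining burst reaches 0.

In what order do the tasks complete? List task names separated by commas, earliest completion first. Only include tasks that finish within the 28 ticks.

completion order = D, A, G, B, C

t=0: vr[A=0] → run A
t=1: vr[A=256/205 C=256/205 D=256/205] → run A
t=2: vr[A=512/205 C=256/205 D=256/205] → run C
t=3: vr[A=512/205 B=256/205 C=512/205 D=256/205] → run B
t=4: vr[A=512/205 B=536832/261785 C=512/205 D=256/205] → run D
t=5: vr[A=512/205 B=536832/261785 C=512/205 D=307968/162565 G=307968/162565] → run D
t=6: vr[A=512/205 B=536832/261785 C=512/205 G=307968/162565] → run G
t=7: vr[A=512/205 B=536832/261785 C=512/205 G=164228864/42754595] → run B
t=8: vr[A=512/205 B=746752/261785 C=512/205 G=164228864/42754595] → run A
t=9: vr[B=746752/261785 C=512/205 G=164228864/42754595] → run C
t=10: vr[B=746752/261785 C=768/205 G=164228864/42754595] → run B
t=11: vr[B=956672/261785 C=768/205 G=164228864/42754595] → run B
t=12: vr[B=1166592/261785 C=768/205 G=164228864/42754595] → run C
t=13: vr[B=1166592/261785 C=1024/205 G=164228864/42754595] → run G
t=14: vr[B=1166592/261785 C=1024/205] → run B
t=15: vr[B=1376512/261785 C=1024/205] → run C
t=16: vr[B=1376512/261785 C=256/41] → run B
t=17: vr[B=1586432/261785 C=256/41] → run B
t=18: vr[B=1796352/261785 C=256/41] → run C
t=19: vr[B=1796352/261785 C=1536/205] → run B
t=20: vr[C=1536/205] → run C
t=21: vr[C=1792/205] → run C
t=22: vr[C=2048/205] → run C
t=23: (idle)
t=24: (idle)
t=25: (idle)
t=26: (idle)
t=27: (idle)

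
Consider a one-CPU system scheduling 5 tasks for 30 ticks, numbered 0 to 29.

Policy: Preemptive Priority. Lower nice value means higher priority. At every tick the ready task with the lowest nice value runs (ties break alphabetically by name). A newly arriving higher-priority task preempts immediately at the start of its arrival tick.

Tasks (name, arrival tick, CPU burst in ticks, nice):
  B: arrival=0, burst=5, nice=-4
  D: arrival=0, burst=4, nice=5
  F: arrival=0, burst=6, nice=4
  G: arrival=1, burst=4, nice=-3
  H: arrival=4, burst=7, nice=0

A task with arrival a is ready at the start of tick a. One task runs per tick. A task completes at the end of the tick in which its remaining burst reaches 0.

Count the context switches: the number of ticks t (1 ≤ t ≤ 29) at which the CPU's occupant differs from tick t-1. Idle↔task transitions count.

t=0: ready={B,D,F} → run B
t=1: ready={B,D,F,G} → run B
t=2: ready={B,D,F,G} → run B
t=3: ready={B,D,F,G} → run B
t=4: ready={B,D,F,G,H} → run B
t=5: ready={D,F,G,H} → run G
t=6: ready={D,F,G,H} → run G
t=7: ready={D,F,G,H} → run G
t=8: ready={D,F,G,H} → run G
t=9: ready={D,F,H} → run H
t=10: ready={D,F,H} → run H
t=11: ready={D,F,H} → run H
t=12: ready={D,F,H} → run H
t=13: ready={D,F,H} → run H
t=14: ready={D,F,H} → run H
t=15: ready={D,F,H} → run H
t=16: ready={D,F} → run F
t=17: ready={D,F} → run F
t=18: ready={D,F} → run F
t=19: ready={D,F} → run F
t=20: ready={D,F} → run F
t=21: ready={D,F} → run F
t=22: ready={D} → run D
t=23: ready={D} → run D
t=24: ready={D} → run D
t=25: ready={D} → run D
t=26: (idle)
t=27: (idle)
t=28: (idle)
t=29: (idle)

context switches = 5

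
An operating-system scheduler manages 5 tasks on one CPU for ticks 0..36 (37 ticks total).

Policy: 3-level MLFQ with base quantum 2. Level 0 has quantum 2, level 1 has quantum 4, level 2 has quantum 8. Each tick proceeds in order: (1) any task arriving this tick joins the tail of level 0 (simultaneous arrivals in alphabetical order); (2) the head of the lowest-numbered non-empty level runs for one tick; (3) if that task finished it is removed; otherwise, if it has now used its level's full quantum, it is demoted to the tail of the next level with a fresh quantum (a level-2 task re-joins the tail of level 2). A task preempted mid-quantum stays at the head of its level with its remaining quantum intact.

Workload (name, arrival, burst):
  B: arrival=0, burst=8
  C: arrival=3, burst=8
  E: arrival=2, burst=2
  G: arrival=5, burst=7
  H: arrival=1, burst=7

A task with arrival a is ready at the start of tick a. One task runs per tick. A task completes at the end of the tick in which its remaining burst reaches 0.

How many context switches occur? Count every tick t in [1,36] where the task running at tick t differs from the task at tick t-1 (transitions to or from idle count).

t=0: L0/L1/L2 = B/-/- → run B
t=1: L0/L1/L2 = BH/-/- → run B
t=2: L0/L1/L2 = HE/B/- → run H
t=3: L0/L1/L2 = HEC/B/- → run H
t=4: L0/L1/L2 = EC/BH/- → run E
t=5: L0/L1/L2 = ECG/BH/- → run E
t=6: L0/L1/L2 = CG/BH/- → run C
t=7: L0/L1/L2 = CG/BH/- → run C
t=8: L0/L1/L2 = G/BHC/- → run G
t=9: L0/L1/L2 = G/BHC/- → run G
t=10: L0/L1/L2 = -/BHCG/- → run B
t=11: L0/L1/L2 = -/BHCG/- → run B
t=12: L0/L1/L2 = -/BHCG/- → run B
t=13: L0/L1/L2 = -/BHCG/- → run B
t=14: L0/L1/L2 = -/HCG/B → run H
t=15: L0/L1/L2 = -/HCG/B → run H
t=16: L0/L1/L2 = -/HCG/B → run H
t=17: L0/L1/L2 = -/HCG/B → run H
t=18: L0/L1/L2 = -/CG/BH → run C
t=19: L0/L1/L2 = -/CG/BH → run C
t=20: L0/L1/L2 = -/CG/BH → run C
t=21: L0/L1/L2 = -/CG/BH → run C
t=22: L0/L1/L2 = -/G/BHC → run G
t=23: L0/L1/L2 = -/G/BHC → run G
t=24: L0/L1/L2 = -/G/BHC → run G
t=25: L0/L1/L2 = -/G/BHC → run G
t=26: L0/L1/L2 = -/-/BHCG → run B
t=27: L0/L1/L2 = -/-/BHCG → run B
t=28: L0/L1/L2 = -/-/HCG → run H
t=29: L0/L1/L2 = -/-/CG → run C
t=30: L0/L1/L2 = -/-/CG → run C
t=31: L0/L1/L2 = -/-/G → run G
t=32: (idle)
t=33: (idle)
t=34: (idle)
t=35: (idle)
t=36: (idle)

context switches = 13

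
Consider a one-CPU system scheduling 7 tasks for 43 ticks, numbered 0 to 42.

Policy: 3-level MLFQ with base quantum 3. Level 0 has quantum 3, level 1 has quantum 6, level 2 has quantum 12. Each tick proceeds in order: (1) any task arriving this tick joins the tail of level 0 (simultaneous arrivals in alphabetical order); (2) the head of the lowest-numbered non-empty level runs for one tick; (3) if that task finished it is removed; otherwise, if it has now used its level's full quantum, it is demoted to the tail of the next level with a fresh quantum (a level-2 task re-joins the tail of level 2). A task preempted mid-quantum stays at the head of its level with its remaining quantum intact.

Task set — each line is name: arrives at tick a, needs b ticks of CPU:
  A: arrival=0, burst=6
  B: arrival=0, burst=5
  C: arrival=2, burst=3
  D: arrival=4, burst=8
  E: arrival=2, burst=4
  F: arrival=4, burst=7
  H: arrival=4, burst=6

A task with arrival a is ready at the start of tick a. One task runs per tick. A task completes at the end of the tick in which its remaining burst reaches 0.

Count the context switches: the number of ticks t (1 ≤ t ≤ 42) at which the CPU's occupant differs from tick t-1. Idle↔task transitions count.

t=0: L0/L1/L2 = AB/-/- → run A
t=1: L0/L1/L2 = AB/-/- → run A
t=2: L0/L1/L2 = ABCE/-/- → run A
t=3: L0/L1/L2 = BCE/A/- → run B
t=4: L0/L1/L2 = BCEDFH/A/- → run B
t=5: L0/L1/L2 = BCEDFH/A/- → run B
t=6: L0/L1/L2 = CEDFH/AB/- → run C
t=7: L0/L1/L2 = CEDFH/AB/- → run C
t=8: L0/L1/L2 = CEDFH/AB/- → run C
t=9: L0/L1/L2 = EDFH/AB/- → run E
t=10: L0/L1/L2 = EDFH/AB/- → run E
t=11: L0/L1/L2 = EDFH/AB/- → run E
t=12: L0/L1/L2 = DFH/ABE/- → run D
t=13: L0/L1/L2 = DFH/ABE/- → run D
t=14: L0/L1/L2 = DFH/ABE/- → run D
t=15: L0/L1/L2 = FH/ABED/- → run F
t=16: L0/L1/L2 = FH/ABED/- → run F
t=17: L0/L1/L2 = FH/ABED/- → run F
t=18: L0/L1/L2 = H/ABEDF/- → run H
t=19: L0/L1/L2 = H/ABEDF/- → run H
t=20: L0/L1/L2 = H/ABEDF/- → run H
t=21: L0/L1/L2 = -/ABEDFH/- → run A
t=22: L0/L1/L2 = -/ABEDFH/- → run A
t=23: L0/L1/L2 = -/ABEDFH/- → run A
t=24: L0/L1/L2 = -/BEDFH/- → run B
t=25: L0/L1/L2 = -/BEDFH/- → run B
t=26: L0/L1/L2 = -/EDFH/- → run E
t=27: L0/L1/L2 = -/DFH/- → run D
t=28: L0/L1/L2 = -/DFH/- → run D
t=29: L0/L1/L2 = -/DFH/- → run D
t=30: L0/L1/L2 = -/DFH/- → run D
t=31: L0/L1/L2 = -/DFH/- → run D
t=32: L0/L1/L2 = -/FH/- → run F
t=33: L0/L1/L2 = -/FH/- → run F
t=34: L0/L1/L2 = -/FH/- → run F
t=35: L0/L1/L2 = -/FH/- → run F
t=36: L0/L1/L2 = -/H/- → run H
t=37: L0/L1/L2 = -/H/- → run H
t=38: L0/L1/L2 = -/H/- → run H
t=39: (idle)
t=40: (idle)
t=41: (idle)
t=42: (idle)

context switches = 13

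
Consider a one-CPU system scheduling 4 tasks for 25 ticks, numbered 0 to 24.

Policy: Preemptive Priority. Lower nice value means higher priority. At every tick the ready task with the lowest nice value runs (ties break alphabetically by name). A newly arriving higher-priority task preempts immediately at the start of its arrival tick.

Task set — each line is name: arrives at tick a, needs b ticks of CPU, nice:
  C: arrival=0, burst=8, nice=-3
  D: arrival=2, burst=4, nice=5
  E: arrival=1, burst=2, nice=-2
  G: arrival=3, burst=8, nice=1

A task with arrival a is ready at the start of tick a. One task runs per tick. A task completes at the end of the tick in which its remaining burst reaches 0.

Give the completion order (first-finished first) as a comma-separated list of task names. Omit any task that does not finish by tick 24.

t=0: ready={C} → run C
t=1: ready={C,E} → run C
t=2: ready={C,D,E} → run C
t=3: ready={C,D,E,G} → run C
t=4: ready={C,D,E,G} → run C
t=5: ready={C,D,E,G} → run C
t=6: ready={C,D,E,G} → run C
t=7: ready={C,D,E,G} → run C
t=8: ready={D,E,G} → run E
t=9: ready={D,E,G} → run E
t=10: ready={D,G} → run G
t=11: ready={D,G} → run G
t=12: ready={D,G} → run G
t=13: ready={D,G} → run G
t=14: ready={D,G} → run G
t=15: ready={D,G} → run G
t=16: ready={D,G} → run G
t=17: ready={D,G} → run G
t=18: ready={D} → run D
t=19: ready={D} → run D
t=20: ready={D} → run D
t=21: ready={D} → run D
t=22: (idle)
t=23: (idle)
t=24: (idle)

completion order = C, E, G, D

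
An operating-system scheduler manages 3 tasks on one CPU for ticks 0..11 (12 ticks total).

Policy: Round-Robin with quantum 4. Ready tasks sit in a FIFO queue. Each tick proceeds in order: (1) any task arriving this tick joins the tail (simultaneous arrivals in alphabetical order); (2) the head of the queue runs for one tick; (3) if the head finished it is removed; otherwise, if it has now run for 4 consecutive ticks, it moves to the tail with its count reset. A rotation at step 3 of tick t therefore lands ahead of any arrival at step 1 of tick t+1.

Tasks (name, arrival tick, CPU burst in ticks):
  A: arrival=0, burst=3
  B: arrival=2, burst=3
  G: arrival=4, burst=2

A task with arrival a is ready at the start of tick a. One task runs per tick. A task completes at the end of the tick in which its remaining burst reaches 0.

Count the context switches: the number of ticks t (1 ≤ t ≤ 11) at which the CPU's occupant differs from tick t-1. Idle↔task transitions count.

t=0: queue=[A] q_used=0 → run A
t=1: queue=[A] q_used=1 → run A
t=2: queue=[A,B] q_used=2 → run A
t=3: queue=[B] q_used=0 → run B
t=4: queue=[B,G] q_used=1 → run B
t=5: queue=[B,G] q_used=2 → run B
t=6: queue=[G] q_used=0 → run G
t=7: queue=[G] q_used=1 → run G
t=8: (idle)
t=9: (idle)
t=10: (idle)
t=11: (idle)

context switches = 3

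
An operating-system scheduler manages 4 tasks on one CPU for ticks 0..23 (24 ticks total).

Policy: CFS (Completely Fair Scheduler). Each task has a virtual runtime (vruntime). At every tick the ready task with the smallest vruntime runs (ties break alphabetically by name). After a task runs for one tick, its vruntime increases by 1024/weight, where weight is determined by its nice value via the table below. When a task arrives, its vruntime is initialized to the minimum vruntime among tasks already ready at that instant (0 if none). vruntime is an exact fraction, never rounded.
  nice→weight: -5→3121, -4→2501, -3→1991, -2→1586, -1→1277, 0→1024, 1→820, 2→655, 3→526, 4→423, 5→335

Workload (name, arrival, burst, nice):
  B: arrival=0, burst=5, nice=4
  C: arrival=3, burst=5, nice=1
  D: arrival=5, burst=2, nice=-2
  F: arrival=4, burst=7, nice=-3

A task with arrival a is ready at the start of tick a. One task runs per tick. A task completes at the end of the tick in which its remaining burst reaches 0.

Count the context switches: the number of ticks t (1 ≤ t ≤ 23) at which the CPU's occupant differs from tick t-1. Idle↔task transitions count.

context switches = 12

t=0: vr[B=0] → run B
t=1: vr[B=1024/423] → run B
t=2: vr[B=2048/423] → run B
t=3: vr[B=1024/141 C=1024/141] → run B
t=4: vr[B=4096/423 C=1024/141 F=1024/141] → run C
t=5: vr[B=4096/423 C=246016/28905 D=1024/141 F=1024/141] → run D
t=6: vr[B=4096/423 C=246016/28905 D=884224/111813 F=1024/141] → run F
t=7: vr[B=4096/423 C=246016/28905 D=884224/111813 F=2183168/280731] → run F
t=8: vr[B=4096/423 C=246016/28905 D=884224/111813 F=2327552/280731] → run D
t=9: vr[B=4096/423 C=246016/28905 F=2327552/280731] → run F
t=10: vr[B=4096/423 C=246016/28905 F=2471936/280731] → run C
t=11: vr[B=4096/423 C=282112/28905 F=2471936/280731] → run F
t=12: vr[B=4096/423 C=282112/28905 F=2616320/280731] → run F
t=13: vr[B=4096/423 C=282112/28905 F=2760704/280731] → run B
t=14: vr[C=282112/28905 F=2760704/280731] → run C
t=15: vr[C=318208/28905 F=2760704/280731] → run F
t=16: vr[C=318208/28905 F=2905088/280731] → run F
t=17: vr[C=318208/28905] → run C
t=18: vr[C=354304/28905] → run C
t=19: (idle)
t=20: (idle)
t=21: (idle)
t=22: (idle)
t=23: (idle)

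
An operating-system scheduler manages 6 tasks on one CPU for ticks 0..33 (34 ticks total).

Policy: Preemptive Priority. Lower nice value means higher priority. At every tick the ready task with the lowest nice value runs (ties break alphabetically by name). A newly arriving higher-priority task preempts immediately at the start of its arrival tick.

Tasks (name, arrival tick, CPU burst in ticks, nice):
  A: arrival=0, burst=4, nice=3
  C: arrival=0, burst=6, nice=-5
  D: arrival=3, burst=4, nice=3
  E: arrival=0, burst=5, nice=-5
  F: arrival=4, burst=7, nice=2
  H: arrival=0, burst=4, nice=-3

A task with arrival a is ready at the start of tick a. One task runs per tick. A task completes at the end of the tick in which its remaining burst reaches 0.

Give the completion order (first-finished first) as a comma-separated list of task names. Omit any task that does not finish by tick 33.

completion order = C, E, H, F, A, D

t=0: ready={A,C,E,H} → run C
t=1: ready={A,C,E,H} → run C
t=2: ready={A,C,E,H} → run C
t=3: ready={A,C,D,E,H} → run C
t=4: ready={A,C,D,E,F,H} → run C
t=5: ready={A,C,D,E,F,H} → run C
t=6: ready={A,D,E,F,H} → run E
t=7: ready={A,D,E,F,H} → run E
t=8: ready={A,D,E,F,H} → run E
t=9: ready={A,D,E,F,H} → run E
t=10: ready={A,D,E,F,H} → run E
t=11: ready={A,D,F,H} → run H
t=12: ready={A,D,F,H} → run H
t=13: ready={A,D,F,H} → run H
t=14: ready={A,D,F,H} → run H
t=15: ready={A,D,F} → run F
t=16: ready={A,D,F} → run F
t=17: ready={A,D,F} → run F
t=18: ready={A,D,F} → run F
t=19: ready={A,D,F} → run F
t=20: ready={A,D,F} → run F
t=21: ready={A,D,F} → run F
t=22: ready={A,D} → run A
t=23: ready={A,D} → run A
t=24: ready={A,D} → run A
t=25: ready={A,D} → run A
t=26: ready={D} → run D
t=27: ready={D} → run D
t=28: ready={D} → run D
t=29: ready={D} → run D
t=30: (idle)
t=31: (idle)
t=32: (idle)
t=33: (idle)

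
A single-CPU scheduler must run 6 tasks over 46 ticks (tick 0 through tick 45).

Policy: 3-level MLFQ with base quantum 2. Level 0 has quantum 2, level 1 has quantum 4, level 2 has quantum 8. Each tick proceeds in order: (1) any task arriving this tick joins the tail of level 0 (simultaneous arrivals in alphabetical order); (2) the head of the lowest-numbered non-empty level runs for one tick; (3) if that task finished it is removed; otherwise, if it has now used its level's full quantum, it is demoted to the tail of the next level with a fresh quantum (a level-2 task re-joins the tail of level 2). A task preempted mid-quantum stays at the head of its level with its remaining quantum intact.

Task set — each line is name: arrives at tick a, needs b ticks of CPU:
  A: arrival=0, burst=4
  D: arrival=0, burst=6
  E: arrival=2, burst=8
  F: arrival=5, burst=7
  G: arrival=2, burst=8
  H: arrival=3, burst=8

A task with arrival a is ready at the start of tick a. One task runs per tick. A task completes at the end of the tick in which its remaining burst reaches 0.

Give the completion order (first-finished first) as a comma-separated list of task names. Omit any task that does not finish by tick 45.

t=0: L0/L1/L2 = AD/-/- → run A
t=1: L0/L1/L2 = AD/-/- → run A
t=2: L0/L1/L2 = DEG/A/- → run D
t=3: L0/L1/L2 = DEGH/A/- → run D
t=4: L0/L1/L2 = EGH/AD/- → run E
t=5: L0/L1/L2 = EGHF/AD/- → run E
t=6: L0/L1/L2 = GHF/ADE/- → run G
t=7: L0/L1/L2 = GHF/ADE/- → run G
t=8: L0/L1/L2 = HF/ADEG/- → run H
t=9: L0/L1/L2 = HF/ADEG/- → run H
t=10: L0/L1/L2 = F/ADEGH/- → run F
t=11: L0/L1/L2 = F/ADEGH/- → run F
t=12: L0/L1/L2 = -/ADEGHF/- → run A
t=13: L0/L1/L2 = -/ADEGHF/- → run A
t=14: L0/L1/L2 = -/DEGHF/- → run D
t=15: L0/L1/L2 = -/DEGHF/- → run D
t=16: L0/L1/L2 = -/DEGHF/- → run D
t=17: L0/L1/L2 = -/DEGHF/- → run D
t=18: L0/L1/L2 = -/EGHF/- → run E
t=19: L0/L1/L2 = -/EGHF/- → run E
t=20: L0/L1/L2 = -/EGHF/- → run E
t=21: L0/L1/L2 = -/EGHF/- → run E
t=22: L0/L1/L2 = -/GHF/E → run G
t=23: L0/L1/L2 = -/GHF/E → run G
t=24: L0/L1/L2 = -/GHF/E → run G
t=25: L0/L1/L2 = -/GHF/E → run G
t=26: L0/L1/L2 = -/HF/EG → run H
t=27: L0/L1/L2 = -/HF/EG → run H
t=28: L0/L1/L2 = -/HF/EG → run H
t=29: L0/L1/L2 = -/HF/EG → run H
t=30: L0/L1/L2 = -/F/EGH → run F
t=31: L0/L1/L2 = -/F/EGH → run F
t=32: L0/L1/L2 = -/F/EGH → run F
t=33: L0/L1/L2 = -/F/EGH → run F
t=34: L0/L1/L2 = -/-/EGHF → run E
t=35: L0/L1/L2 = -/-/EGHF → run E
t=36: L0/L1/L2 = -/-/GHF → run G
t=37: L0/L1/L2 = -/-/GHF → run G
t=38: L0/L1/L2 = -/-/HF → run H
t=39: L0/L1/L2 = -/-/HF → run H
t=40: L0/L1/L2 = -/-/F → run F
t=41: (idle)
t=42: (idle)
t=43: (idle)
t=44: (idle)
t=45: (idle)

completion order = A, D, E, G, H, F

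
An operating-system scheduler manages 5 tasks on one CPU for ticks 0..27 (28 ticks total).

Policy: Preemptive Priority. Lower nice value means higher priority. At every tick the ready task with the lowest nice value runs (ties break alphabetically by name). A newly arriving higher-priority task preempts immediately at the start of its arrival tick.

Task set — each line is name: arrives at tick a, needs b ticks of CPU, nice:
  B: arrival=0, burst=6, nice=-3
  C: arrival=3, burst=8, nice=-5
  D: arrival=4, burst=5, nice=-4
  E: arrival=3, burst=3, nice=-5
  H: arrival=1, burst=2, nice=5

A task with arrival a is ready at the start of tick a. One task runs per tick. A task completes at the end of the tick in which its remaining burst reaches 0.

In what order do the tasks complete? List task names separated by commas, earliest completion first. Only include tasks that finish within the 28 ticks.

completion order = C, E, D, B, H

t=0: ready={B} → run B
t=1: ready={B,H} → run B
t=2: ready={B,H} → run B
t=3: ready={B,C,E,H} → run C
t=4: ready={B,C,D,E,H} → run C
t=5: ready={B,C,D,E,H} → run C
t=6: ready={B,C,D,E,H} → run C
t=7: ready={B,C,D,E,H} → run C
t=8: ready={B,C,D,E,H} → run C
t=9: ready={B,C,D,E,H} → run C
t=10: ready={B,C,D,E,H} → run C
t=11: ready={B,D,E,H} → run E
t=12: ready={B,D,E,H} → run E
t=13: ready={B,D,E,H} → run E
t=14: ready={B,D,H} → run D
t=15: ready={B,D,H} → run D
t=16: ready={B,D,H} → run D
t=17: ready={B,D,H} → run D
t=18: ready={B,D,H} → run D
t=19: ready={B,H} → run B
t=20: ready={B,H} → run B
t=21: ready={B,H} → run B
t=22: ready={H} → run H
t=23: ready={H} → run H
t=24: (idle)
t=25: (idle)
t=26: (idle)
t=27: (idle)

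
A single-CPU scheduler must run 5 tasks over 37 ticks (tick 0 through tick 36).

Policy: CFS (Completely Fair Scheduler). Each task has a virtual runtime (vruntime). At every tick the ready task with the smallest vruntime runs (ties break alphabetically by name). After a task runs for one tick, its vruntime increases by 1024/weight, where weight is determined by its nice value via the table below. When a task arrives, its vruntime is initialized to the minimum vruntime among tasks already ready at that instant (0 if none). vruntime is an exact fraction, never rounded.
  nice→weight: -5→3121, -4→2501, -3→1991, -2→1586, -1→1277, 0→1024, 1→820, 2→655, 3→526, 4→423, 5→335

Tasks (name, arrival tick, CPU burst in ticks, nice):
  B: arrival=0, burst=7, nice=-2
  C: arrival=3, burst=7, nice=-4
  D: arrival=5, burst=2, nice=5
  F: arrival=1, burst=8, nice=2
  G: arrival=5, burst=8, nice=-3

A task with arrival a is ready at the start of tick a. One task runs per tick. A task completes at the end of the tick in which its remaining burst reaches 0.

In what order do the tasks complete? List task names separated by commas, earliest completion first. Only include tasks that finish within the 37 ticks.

completion order = C, B, D, G, F

t=0: vr[B=0] → run B
t=1: vr[B=512/793 F=512/793] → run B
t=2: vr[B=1024/793 F=512/793] → run F
t=3: vr[B=1024/793 C=1024/793 F=1147392/519415] → run B
t=4: vr[B=1536/793 C=1024/793 F=1147392/519415] → run C
t=5: vr[B=1536/793 C=55296/32513 D=55296/32513 F=1147392/519415 G=55296/32513] → run C
t=6: vr[B=1536/793 C=68608/32513 D=55296/32513 F=1147392/519415 G=55296/32513] → run D
t=7: vr[B=1536/793 C=68608/32513 D=51817472/10891855 F=1147392/519415 G=55296/32513] → run G
t=8: vr[B=1536/793 C=68608/32513 D=51817472/10891855 F=1147392/519415 G=143387648/64733383] → run B
t=9: vr[B=2048/793 C=68608/32513 D=51817472/10891855 F=1147392/519415 G=143387648/64733383] → run C
t=10: vr[B=2048/793 C=81920/32513 D=51817472/10891855 F=1147392/519415 G=143387648/64733383] → run F
t=11: vr[B=2048/793 C=81920/32513 D=51817472/10891855 F=1959424/519415 G=143387648/64733383] → run G
t=12: vr[B=2048/793 C=81920/32513 D=51817472/10891855 F=1959424/519415 G=176680960/64733383] → run C
t=13: vr[B=2048/793 C=95232/32513 D=51817472/10891855 F=1959424/519415 G=176680960/64733383] → run B
t=14: vr[B=2560/793 C=95232/32513 D=51817472/10891855 F=1959424/519415 G=176680960/64733383] → run G
t=15: vr[B=2560/793 C=95232/32513 D=51817472/10891855 F=1959424/519415 G=209974272/64733383] → run C
t=16: vr[B=2560/793 C=108544/32513 D=51817472/10891855 F=1959424/519415 G=209974272/64733383] → run B
t=17: vr[B=3072/793 C=108544/32513 D=51817472/10891855 F=1959424/519415 G=209974272/64733383] → run G
t=18: vr[B=3072/793 C=108544/32513 D=51817472/10891855 F=1959424/519415 G=243267584/64733383] → run C
t=19: vr[B=3072/793 C=121856/32513 D=51817472/10891855 F=1959424/519415 G=243267584/64733383] → run C
t=20: vr[B=3072/793 D=51817472/10891855 F=1959424/519415 G=243267584/64733383] → run G
t=21: vr[B=3072/793 D=51817472/10891855 F=1959424/519415 G=276560896/64733383] → run F
t=22: vr[B=3072/793 D=51817472/10891855 F=2771456/519415 G=276560896/64733383] → run B
t=23: vr[D=51817472/10891855 F=2771456/519415 G=276560896/64733383] → run G
t=24: vr[D=51817472/10891855 F=2771456/519415 G=309854208/64733383] → run D
t=25: vr[F=2771456/519415 G=309854208/64733383] → run G
t=26: vr[F=2771456/519415 G=343147520/64733383] → run G
t=27: vr[F=2771456/519415] → run F
t=28: vr[F=3583488/519415] → run F
t=29: vr[F=879104/103883] → run F
t=30: vr[F=5207552/519415] → run F
t=31: vr[F=6019584/519415] → run F
t=32: (idle)
t=33: (idle)
t=34: (idle)
t=35: (idle)
t=36: (idle)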